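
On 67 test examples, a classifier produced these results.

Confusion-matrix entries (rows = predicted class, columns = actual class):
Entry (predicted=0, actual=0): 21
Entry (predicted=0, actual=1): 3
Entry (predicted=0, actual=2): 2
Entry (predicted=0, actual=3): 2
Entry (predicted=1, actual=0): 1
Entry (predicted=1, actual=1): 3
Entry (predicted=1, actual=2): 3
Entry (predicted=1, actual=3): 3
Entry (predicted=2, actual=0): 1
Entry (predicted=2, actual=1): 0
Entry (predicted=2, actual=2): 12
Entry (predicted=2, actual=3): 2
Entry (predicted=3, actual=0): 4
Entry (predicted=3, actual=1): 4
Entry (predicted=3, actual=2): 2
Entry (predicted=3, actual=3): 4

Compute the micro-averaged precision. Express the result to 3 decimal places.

0.597

Micro-averaging pools counts across classes: ΣTP=40, ΣFP=27, ΣFN=27.
Micro-precision = TP/(TP+FP) on pooled counts = 0.597 (equals overall accuracy in single-label multiclass).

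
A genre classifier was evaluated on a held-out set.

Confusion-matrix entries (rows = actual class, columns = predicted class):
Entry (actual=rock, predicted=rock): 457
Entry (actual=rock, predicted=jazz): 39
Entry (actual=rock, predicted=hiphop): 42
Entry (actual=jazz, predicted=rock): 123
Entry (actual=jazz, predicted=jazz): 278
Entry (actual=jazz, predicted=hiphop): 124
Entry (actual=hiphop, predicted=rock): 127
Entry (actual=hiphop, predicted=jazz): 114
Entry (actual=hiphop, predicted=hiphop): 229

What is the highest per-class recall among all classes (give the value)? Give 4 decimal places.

Per-class recall (TP/(TP+FN)):
  rock: TP=457, FN=39+42=81 → 457/538 = 0.84944
  jazz: TP=278, FN=123+124=247 → 278/525 = 0.52952
  hiphop: TP=229, FN=127+114=241 → 229/470 = 0.48723
Highest is class 'rock' with recall = 0.8494.

0.8494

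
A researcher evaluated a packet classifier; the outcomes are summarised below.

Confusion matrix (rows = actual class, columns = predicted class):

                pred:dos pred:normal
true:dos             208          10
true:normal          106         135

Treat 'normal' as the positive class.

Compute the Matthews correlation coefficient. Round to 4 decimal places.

MCC = (TP·TN − FP·FN) / √((TP+FP)(TP+FN)(TN+FP)(TN+FN))
Numerator = 135·208 − 10·106 = 27020
Denominator = √(145·241·218·314) = √2392055140 = 48908.6407
MCC = 27020 / 48908.6407 = 0.5525

0.5525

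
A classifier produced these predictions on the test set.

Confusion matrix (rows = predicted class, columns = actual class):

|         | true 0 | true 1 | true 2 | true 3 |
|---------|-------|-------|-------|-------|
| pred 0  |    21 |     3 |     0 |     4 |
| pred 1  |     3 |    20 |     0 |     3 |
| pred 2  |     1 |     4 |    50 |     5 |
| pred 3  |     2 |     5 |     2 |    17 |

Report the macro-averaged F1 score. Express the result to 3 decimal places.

0.741

Per-class F1 score (2·TP/(2·TP+FP+FN)):
  0: TP=21, FP=3+0+4=7, FN=3+1+2=6 → 42/55 = 0.7636
  1: TP=20, FP=3+0+3=6, FN=3+4+5=12 → 40/58 = 0.6897
  2: TP=50, FP=1+4+5=10, FN=0+0+2=2 → 100/112 = 0.8929
  3: TP=17, FP=2+5+2=9, FN=4+3+5=12 → 34/55 = 0.6182
Macro-F1 score = mean = (0.7636 + 0.6897 + 0.8929 + 0.6182) / 4 = 0.741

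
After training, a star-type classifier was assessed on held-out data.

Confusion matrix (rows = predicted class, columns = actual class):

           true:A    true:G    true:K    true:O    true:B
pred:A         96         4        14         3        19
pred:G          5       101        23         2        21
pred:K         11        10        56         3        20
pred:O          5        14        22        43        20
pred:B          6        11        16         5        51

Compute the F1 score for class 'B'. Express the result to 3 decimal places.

0.464

Treat 'B' as positive and all other classes as negative.
F1 score = 2·TP/(2·TP+FP+FN).
B: TP=51, FP=6+11+16+5=38, FN=19+21+20+20=80 → 102/220 = 0.4636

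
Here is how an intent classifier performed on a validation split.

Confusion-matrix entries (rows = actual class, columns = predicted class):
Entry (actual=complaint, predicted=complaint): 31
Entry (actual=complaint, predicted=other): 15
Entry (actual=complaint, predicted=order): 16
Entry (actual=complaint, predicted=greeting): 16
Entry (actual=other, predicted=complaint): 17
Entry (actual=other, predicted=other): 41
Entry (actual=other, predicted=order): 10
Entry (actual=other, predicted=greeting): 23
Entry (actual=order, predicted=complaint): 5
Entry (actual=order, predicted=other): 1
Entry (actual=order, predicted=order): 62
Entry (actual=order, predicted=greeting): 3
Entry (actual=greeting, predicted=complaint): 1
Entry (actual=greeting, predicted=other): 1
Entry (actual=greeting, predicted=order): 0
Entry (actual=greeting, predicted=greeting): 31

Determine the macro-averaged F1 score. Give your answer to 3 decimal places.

Per-class F1 score (2·TP/(2·TP+FP+FN)):
  complaint: TP=31, FP=17+5+1=23, FN=15+16+16=47 → 62/132 = 0.4697
  other: TP=41, FP=15+1+1=17, FN=17+10+23=50 → 82/149 = 0.5503
  order: TP=62, FP=16+10+0=26, FN=5+1+3=9 → 124/159 = 0.7799
  greeting: TP=31, FP=16+23+3=42, FN=1+1+0=2 → 62/106 = 0.5849
Macro-F1 score = mean = (0.4697 + 0.5503 + 0.7799 + 0.5849) / 4 = 0.596

0.596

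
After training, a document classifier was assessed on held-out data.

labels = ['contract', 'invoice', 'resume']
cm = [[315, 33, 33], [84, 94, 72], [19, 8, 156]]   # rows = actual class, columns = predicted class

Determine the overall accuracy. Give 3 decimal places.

Accuracy = trace / total = (315+94+156=565) / 814 = 565/814 = 0.694

0.694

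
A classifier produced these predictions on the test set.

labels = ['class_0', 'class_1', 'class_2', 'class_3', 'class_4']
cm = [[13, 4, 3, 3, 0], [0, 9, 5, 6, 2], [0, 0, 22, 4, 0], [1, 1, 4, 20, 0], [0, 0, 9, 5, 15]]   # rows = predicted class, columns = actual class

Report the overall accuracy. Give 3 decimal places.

Accuracy = trace / total = (13+9+22+20+15=79) / 126 = 79/126 = 0.627

0.627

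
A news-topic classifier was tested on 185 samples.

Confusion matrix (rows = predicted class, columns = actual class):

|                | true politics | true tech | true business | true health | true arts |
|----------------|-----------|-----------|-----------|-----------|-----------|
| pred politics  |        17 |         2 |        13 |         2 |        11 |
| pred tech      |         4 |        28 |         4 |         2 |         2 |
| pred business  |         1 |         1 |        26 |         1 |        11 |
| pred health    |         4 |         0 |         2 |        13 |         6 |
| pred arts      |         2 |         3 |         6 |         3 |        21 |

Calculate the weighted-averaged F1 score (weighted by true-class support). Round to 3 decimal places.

0.566

Per-class F1 score (2·TP/(2·TP+FP+FN)):
  politics: TP=17, FP=2+13+2+11=28, FN=4+1+4+2=11 → 34/73 = 0.4658
  tech: TP=28, FP=4+4+2+2=12, FN=2+1+0+3=6 → 56/74 = 0.7568
  business: TP=26, FP=1+1+1+11=14, FN=13+4+2+6=25 → 52/91 = 0.5714
  health: TP=13, FP=4+0+2+6=12, FN=2+2+1+3=8 → 26/46 = 0.5652
  arts: TP=21, FP=2+3+6+3=14, FN=11+2+11+6=30 → 42/86 = 0.4884
Weighted-F1 score = Σ (supportᵢ/N)·F1 scoreᵢ with N=185: (28/185)·0.4658 + (34/185)·0.7568 + (51/185)·0.5714 + (21/185)·0.5652 + (51/185)·0.4884 = 0.566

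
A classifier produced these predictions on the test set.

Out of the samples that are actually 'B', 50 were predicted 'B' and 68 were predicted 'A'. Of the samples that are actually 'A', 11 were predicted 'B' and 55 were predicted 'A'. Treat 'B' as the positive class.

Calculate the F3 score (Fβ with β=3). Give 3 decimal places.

Fβ = (1+β²)·TP / ((1+β²)·TP + β²·FN + FP), with β²=9
= 10·50 / (10·50 + 9·68 + 11) = 0.445

0.445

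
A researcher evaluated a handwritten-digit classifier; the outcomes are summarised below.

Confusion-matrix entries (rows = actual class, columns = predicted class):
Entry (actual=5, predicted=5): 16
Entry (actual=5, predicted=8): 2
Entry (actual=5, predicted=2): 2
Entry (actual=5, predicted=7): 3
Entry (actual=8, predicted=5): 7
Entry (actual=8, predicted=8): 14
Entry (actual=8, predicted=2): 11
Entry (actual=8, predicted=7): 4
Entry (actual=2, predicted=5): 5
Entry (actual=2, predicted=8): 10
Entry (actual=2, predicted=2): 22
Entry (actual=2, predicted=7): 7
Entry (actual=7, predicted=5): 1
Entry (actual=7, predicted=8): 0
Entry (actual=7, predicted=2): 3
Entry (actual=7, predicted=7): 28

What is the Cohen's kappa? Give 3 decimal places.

0.454

Observed agreement pₒ = trace/N = 80/135 = 0.5926
Expected agreement pₑ = Σ (rowᵢ·colᵢ)/N² = (23·29 + 36·26 + 44·38 + 32·42)/135² = 0.2534
κ = (pₒ − pₑ)/(1 − pₑ) = (0.5926 − 0.2534)/(1 − 0.2534) = 0.454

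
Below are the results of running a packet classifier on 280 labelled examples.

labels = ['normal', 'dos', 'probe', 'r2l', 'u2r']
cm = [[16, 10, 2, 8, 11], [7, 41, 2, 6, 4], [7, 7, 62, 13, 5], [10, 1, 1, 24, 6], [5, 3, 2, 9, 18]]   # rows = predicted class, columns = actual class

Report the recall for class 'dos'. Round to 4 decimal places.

0.6613

One-vs-rest for 'dos': TP = diagonal; FP = other classes predicted 'dos'; FN = 'dos' predicted as other.
recall = TP/(TP+FN).
dos: TP=41, FN=10+7+1+3=21 → 41/62 = 0.66129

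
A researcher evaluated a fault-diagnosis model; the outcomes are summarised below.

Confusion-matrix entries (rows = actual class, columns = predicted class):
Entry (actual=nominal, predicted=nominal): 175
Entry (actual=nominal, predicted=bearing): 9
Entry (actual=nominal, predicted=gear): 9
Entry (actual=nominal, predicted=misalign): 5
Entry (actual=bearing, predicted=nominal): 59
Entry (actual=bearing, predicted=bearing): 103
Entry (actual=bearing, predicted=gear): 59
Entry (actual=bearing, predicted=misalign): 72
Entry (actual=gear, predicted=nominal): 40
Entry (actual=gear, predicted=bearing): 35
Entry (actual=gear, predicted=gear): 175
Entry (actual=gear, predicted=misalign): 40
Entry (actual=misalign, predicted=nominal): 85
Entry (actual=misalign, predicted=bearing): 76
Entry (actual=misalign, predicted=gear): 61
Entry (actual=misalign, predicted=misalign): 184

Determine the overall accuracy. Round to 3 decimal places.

Accuracy = trace / total = (175+103+175+184=637) / 1187 = 637/1187 = 0.537

0.537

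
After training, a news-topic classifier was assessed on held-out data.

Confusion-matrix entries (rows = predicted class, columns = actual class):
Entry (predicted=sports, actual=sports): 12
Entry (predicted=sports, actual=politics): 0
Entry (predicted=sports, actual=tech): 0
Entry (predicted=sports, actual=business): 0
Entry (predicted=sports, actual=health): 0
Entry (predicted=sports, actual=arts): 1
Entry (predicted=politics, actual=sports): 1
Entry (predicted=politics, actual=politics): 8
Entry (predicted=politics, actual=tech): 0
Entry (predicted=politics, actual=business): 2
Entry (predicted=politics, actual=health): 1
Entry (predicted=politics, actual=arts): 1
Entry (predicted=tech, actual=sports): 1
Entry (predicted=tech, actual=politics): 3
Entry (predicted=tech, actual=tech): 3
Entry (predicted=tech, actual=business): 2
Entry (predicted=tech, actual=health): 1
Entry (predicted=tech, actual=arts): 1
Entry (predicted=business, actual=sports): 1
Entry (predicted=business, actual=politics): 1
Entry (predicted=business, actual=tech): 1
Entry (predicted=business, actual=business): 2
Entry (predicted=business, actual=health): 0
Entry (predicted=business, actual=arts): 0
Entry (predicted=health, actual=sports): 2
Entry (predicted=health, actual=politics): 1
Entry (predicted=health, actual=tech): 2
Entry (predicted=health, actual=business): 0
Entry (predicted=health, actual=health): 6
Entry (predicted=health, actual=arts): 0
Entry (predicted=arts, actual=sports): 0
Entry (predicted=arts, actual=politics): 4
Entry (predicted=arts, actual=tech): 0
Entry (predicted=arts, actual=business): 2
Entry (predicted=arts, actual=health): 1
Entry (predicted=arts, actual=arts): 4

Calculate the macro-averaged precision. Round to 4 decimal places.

0.5200

Per-class precision (TP/(TP+FP)):
  sports: TP=12, FP=0+0+0+0+1=1 → 12/13 = 0.92308
  politics: TP=8, FP=1+0+2+1+1=5 → 8/13 = 0.61538
  tech: TP=3, FP=1+3+2+1+1=8 → 3/11 = 0.27273
  business: TP=2, FP=1+1+1+0+0=3 → 2/5 = 0.40000
  health: TP=6, FP=2+1+2+0+0=5 → 6/11 = 0.54545
  arts: TP=4, FP=0+4+0+2+1=7 → 4/11 = 0.36364
Macro-precision = mean = (0.92308 + 0.61538 + 0.27273 + 0.40000 + 0.54545 + 0.36364) / 6 = 0.5200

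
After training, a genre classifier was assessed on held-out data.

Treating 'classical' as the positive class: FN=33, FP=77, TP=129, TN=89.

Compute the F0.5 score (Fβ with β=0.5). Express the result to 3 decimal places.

Fβ = (1+β²)·TP / ((1+β²)·TP + β²·FN + FP), with β²=1/4
= 1.25·129 / (1.25·129 + 0.25·33 + 77) = 0.654

0.654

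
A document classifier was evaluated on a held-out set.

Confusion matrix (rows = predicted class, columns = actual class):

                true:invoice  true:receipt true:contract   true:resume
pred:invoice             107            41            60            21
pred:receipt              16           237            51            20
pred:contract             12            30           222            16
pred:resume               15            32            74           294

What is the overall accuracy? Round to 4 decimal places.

Accuracy = trace / total = (107+237+222+294=860) / 1248 = 860/1248 = 0.6891

0.6891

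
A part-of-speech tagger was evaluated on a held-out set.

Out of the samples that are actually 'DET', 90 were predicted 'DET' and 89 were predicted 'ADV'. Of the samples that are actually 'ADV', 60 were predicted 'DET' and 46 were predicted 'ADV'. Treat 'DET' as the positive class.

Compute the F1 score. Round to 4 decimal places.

0.5471

Precision = TP/(TP+FP) = 90/150 = 0.6000
Recall = TP/(TP+FN) = 90/179 = 0.5028
F1 = 2·TP/(2·TP+FP+FN) = 180/329 = 0.5471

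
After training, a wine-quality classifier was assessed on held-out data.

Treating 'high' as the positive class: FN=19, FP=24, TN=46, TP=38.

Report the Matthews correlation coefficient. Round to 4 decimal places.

MCC = (TP·TN − FP·FN) / √((TP+FP)(TP+FN)(TN+FP)(TN+FN))
Numerator = 38·46 − 24·19 = 1292
Denominator = √(62·57·70·65) = √16079700 = 4009.9501
MCC = 1292 / 4009.9501 = 0.3222

0.3222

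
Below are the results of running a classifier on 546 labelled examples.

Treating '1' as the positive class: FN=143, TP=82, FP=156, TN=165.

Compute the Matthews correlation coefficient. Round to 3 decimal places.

MCC = (TP·TN − FP·FN) / √((TP+FP)(TP+FN)(TN+FP)(TN+FN))
Numerator = 82·165 − 156·143 = -8778
Denominator = √(238·225·321·308) = √5294381400 = 72762.5000
MCC = -8778 / 72762.5000 = -0.121

-0.121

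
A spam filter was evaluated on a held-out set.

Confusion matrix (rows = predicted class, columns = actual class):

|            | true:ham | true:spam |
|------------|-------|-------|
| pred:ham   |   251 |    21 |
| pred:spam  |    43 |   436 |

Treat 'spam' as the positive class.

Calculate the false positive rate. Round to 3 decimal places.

FPR = FP/(FP+TN) = 43/(43+251) = 0.146

0.146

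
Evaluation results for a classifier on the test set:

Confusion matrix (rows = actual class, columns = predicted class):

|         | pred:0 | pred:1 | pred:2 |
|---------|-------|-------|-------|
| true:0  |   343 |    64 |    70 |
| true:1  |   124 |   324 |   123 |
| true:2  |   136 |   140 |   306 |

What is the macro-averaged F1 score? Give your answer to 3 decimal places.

0.597

Per-class F1 score (2·TP/(2·TP+FP+FN)):
  0: TP=343, FP=124+136=260, FN=64+70=134 → 686/1080 = 0.6352
  1: TP=324, FP=64+140=204, FN=124+123=247 → 648/1099 = 0.5896
  2: TP=306, FP=70+123=193, FN=136+140=276 → 612/1081 = 0.5661
Macro-F1 score = mean = (0.6352 + 0.5896 + 0.5661) / 3 = 0.597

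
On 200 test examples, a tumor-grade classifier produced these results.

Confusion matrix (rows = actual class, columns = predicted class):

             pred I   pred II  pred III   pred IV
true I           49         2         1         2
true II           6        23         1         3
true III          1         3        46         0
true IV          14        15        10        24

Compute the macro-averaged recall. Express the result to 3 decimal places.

0.726

Per-class recall (TP/(TP+FN)):
  I: TP=49, FN=2+1+2=5 → 49/54 = 0.9074
  II: TP=23, FN=6+1+3=10 → 23/33 = 0.6970
  III: TP=46, FN=1+3+0=4 → 46/50 = 0.9200
  IV: TP=24, FN=14+15+10=39 → 24/63 = 0.3810
Macro-recall = mean = (0.9074 + 0.6970 + 0.9200 + 0.3810) / 4 = 0.726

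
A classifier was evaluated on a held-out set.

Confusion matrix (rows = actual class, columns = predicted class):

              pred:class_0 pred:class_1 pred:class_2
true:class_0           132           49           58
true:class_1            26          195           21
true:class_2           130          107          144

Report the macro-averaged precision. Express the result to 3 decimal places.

0.553

Per-class precision (TP/(TP+FP)):
  class_0: TP=132, FP=26+130=156 → 132/288 = 0.4583
  class_1: TP=195, FP=49+107=156 → 195/351 = 0.5556
  class_2: TP=144, FP=58+21=79 → 144/223 = 0.6457
Macro-precision = mean = (0.4583 + 0.5556 + 0.6457) / 3 = 0.553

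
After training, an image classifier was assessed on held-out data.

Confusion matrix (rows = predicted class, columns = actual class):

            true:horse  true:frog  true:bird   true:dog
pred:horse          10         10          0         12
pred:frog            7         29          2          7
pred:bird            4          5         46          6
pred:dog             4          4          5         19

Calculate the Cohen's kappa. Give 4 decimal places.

Observed agreement pₒ = trace/N = 104/170 = 0.61176
Expected agreement pₑ = Σ (rowᵢ·colᵢ)/N² = (25·32 + 48·45 + 53·61 + 44·32)/170² = 0.26301
κ = (pₒ − pₑ)/(1 − pₑ) = (0.61176 − 0.26301)/(1 − 0.26301) = 0.4732

0.4732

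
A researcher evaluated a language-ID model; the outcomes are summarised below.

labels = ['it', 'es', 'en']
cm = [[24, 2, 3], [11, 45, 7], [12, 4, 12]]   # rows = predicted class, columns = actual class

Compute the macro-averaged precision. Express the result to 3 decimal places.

0.657

Per-class precision (TP/(TP+FP)):
  it: TP=24, FP=2+3=5 → 24/29 = 0.8276
  es: TP=45, FP=11+7=18 → 45/63 = 0.7143
  en: TP=12, FP=12+4=16 → 12/28 = 0.4286
Macro-precision = mean = (0.8276 + 0.7143 + 0.4286) / 3 = 0.657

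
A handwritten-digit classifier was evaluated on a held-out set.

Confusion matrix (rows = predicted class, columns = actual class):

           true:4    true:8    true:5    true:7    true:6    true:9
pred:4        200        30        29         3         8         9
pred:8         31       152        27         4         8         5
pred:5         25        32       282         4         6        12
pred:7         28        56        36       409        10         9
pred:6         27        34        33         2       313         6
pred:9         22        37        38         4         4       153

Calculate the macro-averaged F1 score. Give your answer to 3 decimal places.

0.704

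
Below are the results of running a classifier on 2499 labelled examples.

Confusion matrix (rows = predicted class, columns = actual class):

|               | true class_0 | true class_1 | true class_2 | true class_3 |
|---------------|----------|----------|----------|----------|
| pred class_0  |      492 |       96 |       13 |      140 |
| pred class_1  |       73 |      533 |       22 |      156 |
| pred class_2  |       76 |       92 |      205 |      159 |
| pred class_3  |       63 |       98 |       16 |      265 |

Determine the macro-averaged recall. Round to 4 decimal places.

0.6296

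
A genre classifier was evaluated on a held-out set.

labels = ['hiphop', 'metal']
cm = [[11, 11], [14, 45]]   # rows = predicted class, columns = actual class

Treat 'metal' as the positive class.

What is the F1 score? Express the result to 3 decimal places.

0.783

Precision = TP/(TP+FP) = 45/59 = 0.7627
Recall = TP/(TP+FN) = 45/56 = 0.8036
F1 = 2·TP/(2·TP+FP+FN) = 90/115 = 0.783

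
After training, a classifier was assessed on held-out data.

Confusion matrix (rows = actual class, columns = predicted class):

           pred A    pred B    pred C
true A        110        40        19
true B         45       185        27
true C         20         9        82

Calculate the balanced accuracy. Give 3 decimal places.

0.703

Balanced accuracy = mean of per-class recall.
  A: recall = 110/169 = 0.6509
  B: recall = 185/257 = 0.7198
  C: recall = 82/111 = 0.7387
Mean = (0.6509 + 0.7198 + 0.7387) / 3 = 0.703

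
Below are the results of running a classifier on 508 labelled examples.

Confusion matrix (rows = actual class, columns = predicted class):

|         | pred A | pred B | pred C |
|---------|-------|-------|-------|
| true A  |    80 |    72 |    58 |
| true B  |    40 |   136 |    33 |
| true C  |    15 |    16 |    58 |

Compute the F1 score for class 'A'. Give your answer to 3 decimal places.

Take TP from the diagonal, FP from the rest of the 'A' prediction marginal, FN from the rest of the 'A' actual marginal.
F1 score = 2·TP/(2·TP+FP+FN).
A: TP=80, FP=40+15=55, FN=72+58=130 → 160/345 = 0.4638

0.464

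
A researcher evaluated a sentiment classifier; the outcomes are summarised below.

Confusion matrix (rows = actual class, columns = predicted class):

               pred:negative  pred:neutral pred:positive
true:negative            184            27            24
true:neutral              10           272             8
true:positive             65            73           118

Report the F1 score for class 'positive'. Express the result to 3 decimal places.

0.581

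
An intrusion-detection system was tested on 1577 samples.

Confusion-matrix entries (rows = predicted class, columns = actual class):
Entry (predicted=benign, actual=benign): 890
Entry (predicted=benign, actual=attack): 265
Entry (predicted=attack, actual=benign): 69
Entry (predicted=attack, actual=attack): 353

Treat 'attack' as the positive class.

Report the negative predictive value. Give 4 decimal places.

NPV = TN/(TN+FN) = 890/(890+265) = 0.7706

0.7706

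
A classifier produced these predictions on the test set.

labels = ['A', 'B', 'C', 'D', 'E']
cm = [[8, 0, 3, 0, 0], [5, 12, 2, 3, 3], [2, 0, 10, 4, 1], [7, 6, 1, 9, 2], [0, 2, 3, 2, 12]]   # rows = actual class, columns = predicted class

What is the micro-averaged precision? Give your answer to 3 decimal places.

0.526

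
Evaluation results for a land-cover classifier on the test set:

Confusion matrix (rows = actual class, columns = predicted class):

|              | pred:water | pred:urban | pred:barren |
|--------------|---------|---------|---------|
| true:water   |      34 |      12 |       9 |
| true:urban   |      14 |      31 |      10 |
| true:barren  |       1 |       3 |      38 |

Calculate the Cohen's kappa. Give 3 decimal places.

Observed agreement pₒ = trace/N = 103/152 = 0.6776
Expected agreement pₑ = Σ (rowᵢ·colᵢ)/N² = (55·49 + 55·46 + 42·57)/152² = 0.3298
κ = (pₒ − pₑ)/(1 − pₑ) = (0.6776 − 0.3298)/(1 − 0.3298) = 0.519

0.519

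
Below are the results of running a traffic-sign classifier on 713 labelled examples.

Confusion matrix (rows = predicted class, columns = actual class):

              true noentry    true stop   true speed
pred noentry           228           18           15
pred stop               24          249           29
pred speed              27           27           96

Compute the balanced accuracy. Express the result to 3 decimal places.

Balanced accuracy = mean of per-class recall.
  noentry: recall = 228/279 = 0.8172
  stop: recall = 249/294 = 0.8469
  speed: recall = 96/140 = 0.6857
Mean = (0.8172 + 0.8469 + 0.6857) / 3 = 0.783

0.783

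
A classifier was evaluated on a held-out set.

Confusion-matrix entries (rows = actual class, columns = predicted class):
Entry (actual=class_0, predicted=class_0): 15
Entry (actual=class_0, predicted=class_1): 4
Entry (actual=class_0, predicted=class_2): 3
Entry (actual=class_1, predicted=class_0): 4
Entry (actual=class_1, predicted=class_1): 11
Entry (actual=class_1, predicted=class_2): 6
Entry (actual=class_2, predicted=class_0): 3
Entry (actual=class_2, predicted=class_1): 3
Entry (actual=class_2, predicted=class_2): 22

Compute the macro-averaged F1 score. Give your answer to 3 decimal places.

Per-class F1 score (2·TP/(2·TP+FP+FN)):
  class_0: TP=15, FP=4+3=7, FN=4+3=7 → 30/44 = 0.6818
  class_1: TP=11, FP=4+3=7, FN=4+6=10 → 22/39 = 0.5641
  class_2: TP=22, FP=3+6=9, FN=3+3=6 → 44/59 = 0.7458
Macro-F1 score = mean = (0.6818 + 0.5641 + 0.7458) / 3 = 0.664

0.664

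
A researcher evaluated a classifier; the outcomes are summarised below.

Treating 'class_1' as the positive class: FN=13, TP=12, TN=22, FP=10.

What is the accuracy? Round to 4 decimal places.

Accuracy = (TP+TN)/N = (12+22)/57 = 0.5965

0.5965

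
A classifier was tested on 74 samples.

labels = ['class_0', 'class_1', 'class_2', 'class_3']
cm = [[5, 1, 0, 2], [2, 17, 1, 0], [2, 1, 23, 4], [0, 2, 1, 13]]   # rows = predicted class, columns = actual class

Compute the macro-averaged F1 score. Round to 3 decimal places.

Per-class F1 score (2·TP/(2·TP+FP+FN)):
  class_0: TP=5, FP=1+0+2=3, FN=2+2+0=4 → 10/17 = 0.5882
  class_1: TP=17, FP=2+1+0=3, FN=1+1+2=4 → 34/41 = 0.8293
  class_2: TP=23, FP=2+1+4=7, FN=0+1+1=2 → 46/55 = 0.8364
  class_3: TP=13, FP=0+2+1=3, FN=2+0+4=6 → 26/35 = 0.7429
Macro-F1 score = mean = (0.5882 + 0.8293 + 0.8364 + 0.7429) / 4 = 0.749

0.749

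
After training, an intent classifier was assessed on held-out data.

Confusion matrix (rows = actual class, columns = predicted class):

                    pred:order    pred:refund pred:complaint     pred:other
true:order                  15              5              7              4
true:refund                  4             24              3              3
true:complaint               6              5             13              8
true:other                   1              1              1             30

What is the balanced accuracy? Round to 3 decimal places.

Balanced accuracy = mean of per-class recall.
  order: recall = 15/31 = 0.4839
  refund: recall = 24/34 = 0.7059
  complaint: recall = 13/32 = 0.4063
  other: recall = 30/33 = 0.9091
Mean = (0.4839 + 0.7059 + 0.4063 + 0.9091) / 4 = 0.626

0.626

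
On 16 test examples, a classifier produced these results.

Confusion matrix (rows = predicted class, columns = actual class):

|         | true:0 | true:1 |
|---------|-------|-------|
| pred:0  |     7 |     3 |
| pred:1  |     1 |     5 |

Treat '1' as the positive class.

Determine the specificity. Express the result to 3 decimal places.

Specificity = TN/(TN+FP) = 7/(7+1) = 0.875

0.875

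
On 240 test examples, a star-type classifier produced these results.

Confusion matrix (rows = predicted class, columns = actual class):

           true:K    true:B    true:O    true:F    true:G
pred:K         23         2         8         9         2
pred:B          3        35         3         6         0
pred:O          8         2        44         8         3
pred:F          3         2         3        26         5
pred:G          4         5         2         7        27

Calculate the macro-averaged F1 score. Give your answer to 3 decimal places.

0.641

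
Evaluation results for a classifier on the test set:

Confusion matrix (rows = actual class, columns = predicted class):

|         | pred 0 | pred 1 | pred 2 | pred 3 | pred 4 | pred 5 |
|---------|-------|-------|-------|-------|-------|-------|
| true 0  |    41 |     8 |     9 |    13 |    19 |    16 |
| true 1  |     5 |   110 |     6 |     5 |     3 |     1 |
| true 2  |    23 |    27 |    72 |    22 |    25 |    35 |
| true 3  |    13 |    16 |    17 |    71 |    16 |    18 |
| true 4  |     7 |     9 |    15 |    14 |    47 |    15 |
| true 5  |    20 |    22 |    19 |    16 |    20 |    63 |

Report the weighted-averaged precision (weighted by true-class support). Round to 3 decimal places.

0.470

Per-class precision (TP/(TP+FP)):
  0: TP=41, FP=5+23+13+7+20=68 → 41/109 = 0.3761
  1: TP=110, FP=8+27+16+9+22=82 → 110/192 = 0.5729
  2: TP=72, FP=9+6+17+15+19=66 → 72/138 = 0.5217
  3: TP=71, FP=13+5+22+14+16=70 → 71/141 = 0.5035
  4: TP=47, FP=19+3+25+16+20=83 → 47/130 = 0.3615
  5: TP=63, FP=16+1+35+18+15=85 → 63/148 = 0.4257
Weighted-precision = Σ (supportᵢ/N)·precisionᵢ with N=858: (106/858)·0.3761 + (130/858)·0.5729 + (204/858)·0.5217 + (151/858)·0.5035 + (107/858)·0.3615 + (160/858)·0.4257 = 0.470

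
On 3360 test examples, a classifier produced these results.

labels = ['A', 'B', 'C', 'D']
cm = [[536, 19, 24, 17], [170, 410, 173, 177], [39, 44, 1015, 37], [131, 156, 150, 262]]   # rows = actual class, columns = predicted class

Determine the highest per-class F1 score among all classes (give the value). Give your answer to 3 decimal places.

0.813

Per-class F1 score (2·TP/(2·TP+FP+FN)):
  A: TP=536, FP=170+39+131=340, FN=19+24+17=60 → 1072/1472 = 0.7283
  B: TP=410, FP=19+44+156=219, FN=170+173+177=520 → 820/1559 = 0.5260
  C: TP=1015, FP=24+173+150=347, FN=39+44+37=120 → 2030/2497 = 0.8130
  D: TP=262, FP=17+177+37=231, FN=131+156+150=437 → 524/1192 = 0.4396
Highest is class 'C' with F1 score = 0.813.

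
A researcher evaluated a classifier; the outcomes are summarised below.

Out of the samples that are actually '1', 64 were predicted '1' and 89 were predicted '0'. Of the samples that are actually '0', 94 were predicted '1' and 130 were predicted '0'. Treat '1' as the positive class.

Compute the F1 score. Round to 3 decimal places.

0.412

Precision = TP/(TP+FP) = 64/158 = 0.4051
Recall = TP/(TP+FN) = 64/153 = 0.4183
F1 = 2·TP/(2·TP+FP+FN) = 128/311 = 0.412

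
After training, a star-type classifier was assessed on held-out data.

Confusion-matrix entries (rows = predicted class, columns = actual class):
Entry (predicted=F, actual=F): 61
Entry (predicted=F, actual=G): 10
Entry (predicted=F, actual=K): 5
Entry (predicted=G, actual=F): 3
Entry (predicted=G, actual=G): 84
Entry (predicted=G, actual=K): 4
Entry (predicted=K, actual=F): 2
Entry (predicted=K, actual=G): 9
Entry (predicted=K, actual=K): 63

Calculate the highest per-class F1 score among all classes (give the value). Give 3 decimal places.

Per-class F1 score (2·TP/(2·TP+FP+FN)):
  F: TP=61, FP=10+5=15, FN=3+2=5 → 122/142 = 0.8592
  G: TP=84, FP=3+4=7, FN=10+9=19 → 168/194 = 0.8660
  K: TP=63, FP=2+9=11, FN=5+4=9 → 126/146 = 0.8630
Highest is class 'G' with F1 score = 0.866.

0.866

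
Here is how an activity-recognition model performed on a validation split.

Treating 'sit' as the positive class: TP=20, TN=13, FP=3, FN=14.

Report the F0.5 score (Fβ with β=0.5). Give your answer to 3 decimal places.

Fβ = (1+β²)·TP / ((1+β²)·TP + β²·FN + FP), with β²=1/4
= 1.25·20 / (1.25·20 + 0.25·14 + 3) = 0.794

0.794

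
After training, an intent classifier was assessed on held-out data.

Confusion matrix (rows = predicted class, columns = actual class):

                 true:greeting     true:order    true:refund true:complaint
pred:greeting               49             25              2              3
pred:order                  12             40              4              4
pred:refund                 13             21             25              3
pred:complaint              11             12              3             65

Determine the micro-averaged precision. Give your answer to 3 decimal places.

Micro-averaging pools counts across classes: ΣTP=179, ΣFP=113, ΣFN=113.
Micro-precision = TP/(TP+FP) on pooled counts = 0.613 (equals overall accuracy in single-label multiclass).

0.613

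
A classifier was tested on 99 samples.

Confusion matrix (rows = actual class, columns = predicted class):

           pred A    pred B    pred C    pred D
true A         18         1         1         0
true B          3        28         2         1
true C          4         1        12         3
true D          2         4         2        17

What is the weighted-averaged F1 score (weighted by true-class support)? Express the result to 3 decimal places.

0.755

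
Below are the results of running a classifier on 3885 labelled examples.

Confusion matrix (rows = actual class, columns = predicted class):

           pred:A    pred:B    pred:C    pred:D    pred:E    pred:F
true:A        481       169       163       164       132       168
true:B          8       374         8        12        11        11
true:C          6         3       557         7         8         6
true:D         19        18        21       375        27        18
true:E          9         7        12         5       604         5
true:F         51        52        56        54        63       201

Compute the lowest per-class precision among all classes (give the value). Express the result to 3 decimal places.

Per-class precision (TP/(TP+FP)):
  A: TP=481, FP=8+6+19+9+51=93 → 481/574 = 0.8380
  B: TP=374, FP=169+3+18+7+52=249 → 374/623 = 0.6003
  C: TP=557, FP=163+8+21+12+56=260 → 557/817 = 0.6818
  D: TP=375, FP=164+12+7+5+54=242 → 375/617 = 0.6078
  E: TP=604, FP=132+11+8+27+63=241 → 604/845 = 0.7148
  F: TP=201, FP=168+11+6+18+5=208 → 201/409 = 0.4914
Lowest is class 'F' with precision = 0.491.

0.491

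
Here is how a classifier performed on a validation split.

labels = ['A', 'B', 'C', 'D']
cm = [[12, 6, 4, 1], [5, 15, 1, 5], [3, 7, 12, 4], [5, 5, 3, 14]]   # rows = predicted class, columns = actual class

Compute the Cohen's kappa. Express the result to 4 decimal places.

Observed agreement pₒ = trace/N = 53/102 = 0.51961
Expected agreement pₑ = Σ (rowᵢ·colᵢ)/N² = (25·23 + 33·26 + 20·26 + 24·27)/102² = 0.25000
κ = (pₒ − pₑ)/(1 − pₑ) = (0.51961 − 0.25000)/(1 − 0.25000) = 0.3595

0.3595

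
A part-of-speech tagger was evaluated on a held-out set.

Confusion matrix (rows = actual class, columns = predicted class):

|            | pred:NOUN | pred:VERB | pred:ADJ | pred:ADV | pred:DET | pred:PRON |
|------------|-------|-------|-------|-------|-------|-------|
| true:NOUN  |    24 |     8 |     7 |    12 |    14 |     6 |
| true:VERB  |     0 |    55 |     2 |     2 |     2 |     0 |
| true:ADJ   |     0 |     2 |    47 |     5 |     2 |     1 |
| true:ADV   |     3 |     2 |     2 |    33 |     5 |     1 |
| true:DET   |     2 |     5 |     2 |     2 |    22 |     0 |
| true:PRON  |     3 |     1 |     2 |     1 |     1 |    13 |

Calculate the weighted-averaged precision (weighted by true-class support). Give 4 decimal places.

Per-class precision (TP/(TP+FP)):
  NOUN: TP=24, FP=0+0+3+2+3=8 → 24/32 = 0.75000
  VERB: TP=55, FP=8+2+2+5+1=18 → 55/73 = 0.75342
  ADJ: TP=47, FP=7+2+2+2+2=15 → 47/62 = 0.75806
  ADV: TP=33, FP=12+2+5+2+1=22 → 33/55 = 0.60000
  DET: TP=22, FP=14+2+2+5+1=24 → 22/46 = 0.47826
  PRON: TP=13, FP=6+0+1+1+0=8 → 13/21 = 0.61905
Weighted-precision = Σ (supportᵢ/N)·precisionᵢ with N=289: (71/289)·0.75000 + (61/289)·0.75342 + (57/289)·0.75806 + (46/289)·0.60000 + (33/289)·0.47826 + (21/289)·0.61905 = 0.6879

0.6879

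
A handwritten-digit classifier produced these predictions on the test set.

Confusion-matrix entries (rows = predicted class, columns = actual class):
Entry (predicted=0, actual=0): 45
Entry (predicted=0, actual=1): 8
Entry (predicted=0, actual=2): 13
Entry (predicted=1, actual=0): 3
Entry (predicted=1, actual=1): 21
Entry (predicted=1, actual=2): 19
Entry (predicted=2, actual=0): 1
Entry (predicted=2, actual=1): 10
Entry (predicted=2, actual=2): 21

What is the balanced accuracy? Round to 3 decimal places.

0.618

Balanced accuracy = mean of per-class recall.
  0: recall = 45/49 = 0.9184
  1: recall = 21/39 = 0.5385
  2: recall = 21/53 = 0.3962
Mean = (0.9184 + 0.5385 + 0.3962) / 3 = 0.618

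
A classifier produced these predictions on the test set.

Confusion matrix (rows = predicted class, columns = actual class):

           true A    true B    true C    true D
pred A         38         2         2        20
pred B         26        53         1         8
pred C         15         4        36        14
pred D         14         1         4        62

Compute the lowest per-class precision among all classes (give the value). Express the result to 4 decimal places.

0.5217

Per-class precision (TP/(TP+FP)):
  A: TP=38, FP=2+2+20=24 → 38/62 = 0.61290
  B: TP=53, FP=26+1+8=35 → 53/88 = 0.60227
  C: TP=36, FP=15+4+14=33 → 36/69 = 0.52174
  D: TP=62, FP=14+1+4=19 → 62/81 = 0.76543
Lowest is class 'C' with precision = 0.5217.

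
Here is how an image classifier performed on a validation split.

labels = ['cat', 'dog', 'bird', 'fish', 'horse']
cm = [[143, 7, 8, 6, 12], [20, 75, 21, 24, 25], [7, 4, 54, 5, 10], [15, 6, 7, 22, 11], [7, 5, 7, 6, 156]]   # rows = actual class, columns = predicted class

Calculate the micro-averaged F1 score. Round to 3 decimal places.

0.679

Micro-averaging pools counts across classes: ΣTP=450, ΣFP=213, ΣFN=213.
Micro-F1 score = 2·TP/(2·TP+FP+FN) on pooled counts = 0.679 (equals overall accuracy in single-label multiclass).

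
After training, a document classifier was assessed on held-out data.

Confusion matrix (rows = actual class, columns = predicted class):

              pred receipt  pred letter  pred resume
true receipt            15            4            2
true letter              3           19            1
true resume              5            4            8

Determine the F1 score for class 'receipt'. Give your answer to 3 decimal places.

F1 score = 2·TP/(2·TP+FP+FN).
receipt: TP=15, FP=3+5=8, FN=4+2=6 → 30/44 = 0.6818

0.682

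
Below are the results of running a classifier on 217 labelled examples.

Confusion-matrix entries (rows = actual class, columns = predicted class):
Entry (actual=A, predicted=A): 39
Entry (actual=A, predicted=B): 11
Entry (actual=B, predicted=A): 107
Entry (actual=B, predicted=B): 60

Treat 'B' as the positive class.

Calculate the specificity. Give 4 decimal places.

Specificity = TN/(TN+FP) = 39/(39+11) = 0.7800

0.7800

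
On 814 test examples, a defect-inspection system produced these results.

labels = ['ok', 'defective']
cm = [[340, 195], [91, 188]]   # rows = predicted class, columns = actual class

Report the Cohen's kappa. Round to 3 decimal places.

0.284

Observed agreement pₒ = trace/N = 528/814 = 0.6486
Expected agreement pₑ = Σ (rowᵢ·colᵢ)/N² = (431·535 + 383·279)/814² = 0.5093
κ = (pₒ − pₑ)/(1 − pₑ) = (0.6486 − 0.5093)/(1 − 0.5093) = 0.284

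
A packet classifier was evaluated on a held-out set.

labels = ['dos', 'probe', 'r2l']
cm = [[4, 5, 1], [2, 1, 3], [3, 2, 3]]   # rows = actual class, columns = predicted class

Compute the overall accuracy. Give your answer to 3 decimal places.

0.333

Accuracy = trace / total = (4+1+3=8) / 24 = 8/24 = 0.333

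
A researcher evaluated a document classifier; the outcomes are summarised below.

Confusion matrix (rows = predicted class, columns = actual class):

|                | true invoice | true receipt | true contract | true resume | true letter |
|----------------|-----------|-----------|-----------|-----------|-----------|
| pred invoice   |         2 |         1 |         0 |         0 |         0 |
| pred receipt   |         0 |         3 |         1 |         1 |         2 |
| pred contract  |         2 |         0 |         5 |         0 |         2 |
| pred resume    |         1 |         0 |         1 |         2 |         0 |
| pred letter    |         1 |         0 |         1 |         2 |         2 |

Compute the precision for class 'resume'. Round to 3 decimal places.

One-vs-rest for 'resume': TP = diagonal; FP = other classes predicted 'resume'; FN = 'resume' predicted as other.
precision = TP/(TP+FP).
resume: TP=2, FP=1+0+1+0=2 → 2/4 = 0.5000

0.500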